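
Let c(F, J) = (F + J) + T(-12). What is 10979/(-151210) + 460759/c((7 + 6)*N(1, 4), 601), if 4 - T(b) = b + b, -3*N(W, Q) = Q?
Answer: 41798791741/55494070 ≈ 753.21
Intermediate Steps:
N(W, Q) = -Q/3
T(b) = 4 - 2*b (T(b) = 4 - (b + b) = 4 - 2*b)
c(F, J) = 28 + F + J (c(F, J) = (F + J) + (4 - 2*(-12)) = (F + J) + (4 + 24) = (F + J) + 28 = 28 + F + J)
10979/(-151210) + 460759/c((7 + 6)*N(1, 4), 601) = 10979/(-151210) + 460759/(28 + (7 + 6)*(-⅓*4) + 601) = 10979*(-1/151210) + 460759/(28 + 13*(-4/3) + 601) = -10979/151210 + 460759/(28 - 52/3 + 601) = -10979/151210 + 460759/(1835/3) = -10979/151210 + 460759*(3/1835) = -10979/151210 + 1382277/1835 = 41798791741/55494070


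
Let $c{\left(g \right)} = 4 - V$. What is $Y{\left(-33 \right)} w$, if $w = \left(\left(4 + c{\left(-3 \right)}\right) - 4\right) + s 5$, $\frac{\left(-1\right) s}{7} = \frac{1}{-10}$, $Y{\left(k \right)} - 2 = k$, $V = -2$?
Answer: $- \frac{589}{2} \approx -294.5$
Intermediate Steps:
$Y{\left(k \right)} = 2 + k$
$s = \frac{7}{10}$ ($s = - \frac{7}{-10} = \left(-7\right) \left(- \frac{1}{10}\right) = \frac{7}{10} \approx 0.7$)
$c{\left(g \right)} = 6$ ($c{\left(g \right)} = 4 - -2 = 4 + 2 = 6$)
$w = \frac{19}{2}$ ($w = \left(\left(4 + 6\right) - 4\right) + \frac{7}{10} \cdot 5 = \left(10 - 4\right) + \frac{7}{2} = 6 + \frac{7}{2} = \frac{19}{2} \approx 9.5$)
$Y{\left(-33 \right)} w = \left(2 - 33\right) \frac{19}{2} = \left(-31\right) \frac{19}{2} = - \frac{589}{2}$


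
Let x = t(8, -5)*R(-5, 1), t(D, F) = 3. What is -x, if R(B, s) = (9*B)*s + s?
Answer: 132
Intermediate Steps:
R(B, s) = s + 9*B*s (R(B, s) = 9*B*s + s = s + 9*B*s)
x = -132 (x = 3*(1*(1 + 9*(-5))) = 3*(1*(1 - 45)) = 3*(1*(-44)) = 3*(-44) = -132)
-x = -1*(-132) = 132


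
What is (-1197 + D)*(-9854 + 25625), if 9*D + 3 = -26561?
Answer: -196280609/3 ≈ -6.5427e+7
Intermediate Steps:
D = -26564/9 (D = -⅓ + (⅑)*(-26561) = -⅓ - 26561/9 = -26564/9 ≈ -2951.6)
(-1197 + D)*(-9854 + 25625) = (-1197 - 26564/9)*(-9854 + 25625) = -37337/9*15771 = -196280609/3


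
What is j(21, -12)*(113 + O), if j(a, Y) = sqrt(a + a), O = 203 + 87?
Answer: 403*sqrt(42) ≈ 2611.7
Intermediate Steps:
O = 290
j(a, Y) = sqrt(2)*sqrt(a) (j(a, Y) = sqrt(2*a) = sqrt(2)*sqrt(a))
j(21, -12)*(113 + O) = (sqrt(2)*sqrt(21))*(113 + 290) = sqrt(42)*403 = 403*sqrt(42)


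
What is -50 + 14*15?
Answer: 160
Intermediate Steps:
-50 + 14*15 = -50 + 210 = 160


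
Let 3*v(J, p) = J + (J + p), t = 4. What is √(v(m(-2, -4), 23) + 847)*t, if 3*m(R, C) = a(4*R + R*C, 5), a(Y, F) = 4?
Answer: 40*√77/3 ≈ 117.00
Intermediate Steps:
m(R, C) = 4/3 (m(R, C) = (⅓)*4 = 4/3)
v(J, p) = p/3 + 2*J/3 (v(J, p) = (J + (J + p))/3 = (p + 2*J)/3 = p/3 + 2*J/3)
√(v(m(-2, -4), 23) + 847)*t = √(((⅓)*23 + (⅔)*(4/3)) + 847)*4 = √((23/3 + 8/9) + 847)*4 = √(77/9 + 847)*4 = √(7700/9)*4 = (10*√77/3)*4 = 40*√77/3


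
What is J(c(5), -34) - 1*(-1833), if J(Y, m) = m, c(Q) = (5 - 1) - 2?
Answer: 1799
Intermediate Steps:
c(Q) = 2 (c(Q) = 4 - 2 = 2)
J(c(5), -34) - 1*(-1833) = -34 - 1*(-1833) = -34 + 1833 = 1799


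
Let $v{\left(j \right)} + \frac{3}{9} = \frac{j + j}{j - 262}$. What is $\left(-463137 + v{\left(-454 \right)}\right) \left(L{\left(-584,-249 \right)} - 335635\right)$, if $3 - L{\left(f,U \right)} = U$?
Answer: $\frac{83411116102661}{537} \approx 1.5533 \cdot 10^{11}$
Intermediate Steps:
$L{\left(f,U \right)} = 3 - U$
$v{\left(j \right)} = - \frac{1}{3} + \frac{2 j}{-262 + j}$ ($v{\left(j \right)} = - \frac{1}{3} + \frac{j + j}{j - 262} = - \frac{1}{3} + \frac{2 j}{-262 + j}$)
$\left(-463137 + v{\left(-454 \right)}\right) \left(L{\left(-584,-249 \right)} - 335635\right) = \left(-463137 + \frac{262 + 5 \left(-454\right)}{3 \left(-262 - 454\right)}\right) \left(\left(3 - -249\right) - 335635\right) = \left(-463137 + \frac{262 - 2270}{3 \left(-716\right)}\right) \left(\left(3 + 249\right) - 335635\right) = \left(-463137 + \frac{1}{3} \left(- \frac{1}{716}\right) \left(-2008\right)\right) \left(252 - 335635\right) = \left(-463137 + \frac{502}{537}\right) \left(-335383\right) = \left(- \frac{248704067}{537}\right) \left(-335383\right) = \frac{83411116102661}{537}$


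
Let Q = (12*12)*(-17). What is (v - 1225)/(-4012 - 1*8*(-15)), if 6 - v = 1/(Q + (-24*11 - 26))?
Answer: 476803/1522328 ≈ 0.31321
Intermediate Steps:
Q = -2448 (Q = 144*(-17) = -2448)
v = 16429/2738 (v = 6 - 1/(-2448 + (-24*11 - 26)) = 6 - 1/(-2448 + (-264 - 26)) = 6 - 1/(-2448 - 290) = 6 - 1/(-2738) = 6 - 1*(-1/2738) = 6 + 1/2738 = 16429/2738 ≈ 6.0004)
(v - 1225)/(-4012 - 1*8*(-15)) = (16429/2738 - 1225)/(-4012 - 1*8*(-15)) = -3337621/(2738*(-4012 - 8*(-15))) = -3337621/(2738*(-4012 + 120)) = -3337621/2738/(-3892) = -3337621/2738*(-1/3892) = 476803/1522328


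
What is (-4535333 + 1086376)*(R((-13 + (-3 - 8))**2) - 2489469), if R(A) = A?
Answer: 8584084934601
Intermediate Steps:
(-4535333 + 1086376)*(R((-13 + (-3 - 8))**2) - 2489469) = (-4535333 + 1086376)*((-13 + (-3 - 8))**2 - 2489469) = -3448957*((-13 - 11)**2 - 2489469) = -3448957*((-24)**2 - 2489469) = -3448957*(576 - 2489469) = -3448957*(-2488893) = 8584084934601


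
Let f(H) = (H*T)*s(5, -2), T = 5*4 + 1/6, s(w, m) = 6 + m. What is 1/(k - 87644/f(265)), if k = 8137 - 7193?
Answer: 32065/30137894 ≈ 0.0010639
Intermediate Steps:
T = 121/6 (T = 20 + ⅙ = 121/6 ≈ 20.167)
f(H) = 242*H/3 (f(H) = (H*(121/6))*(6 - 2) = (121*H/6)*4 = 242*H/3)
k = 944
1/(k - 87644/f(265)) = 1/(944 - 87644/((242/3)*265)) = 1/(944 - 87644/64130/3) = 1/(944 - 87644*3/64130) = 1/(944 - 131466/32065) = 1/(30137894/32065) = 32065/30137894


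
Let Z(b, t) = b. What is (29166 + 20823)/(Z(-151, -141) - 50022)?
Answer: -49989/50173 ≈ -0.99633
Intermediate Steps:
(29166 + 20823)/(Z(-151, -141) - 50022) = (29166 + 20823)/(-151 - 50022) = 49989/(-50173) = 49989*(-1/50173) = -49989/50173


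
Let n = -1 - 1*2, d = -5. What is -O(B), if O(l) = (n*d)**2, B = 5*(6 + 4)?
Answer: -225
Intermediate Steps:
B = 50 (B = 5*10 = 50)
n = -3 (n = -1 - 2 = -3)
O(l) = 225 (O(l) = (-3*(-5))**2 = 15**2 = 225)
-O(B) = -1*225 = -225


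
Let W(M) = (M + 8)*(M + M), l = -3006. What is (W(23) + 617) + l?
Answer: -963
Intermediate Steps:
W(M) = 2*M*(8 + M) (W(M) = (8 + M)*(2*M) = 2*M*(8 + M))
(W(23) + 617) + l = (2*23*(8 + 23) + 617) - 3006 = (2*23*31 + 617) - 3006 = (1426 + 617) - 3006 = 2043 - 3006 = -963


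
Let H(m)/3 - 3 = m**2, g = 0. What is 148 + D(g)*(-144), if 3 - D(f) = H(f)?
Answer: 1012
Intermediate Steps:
H(m) = 9 + 3*m**2
D(f) = -6 - 3*f**2 (D(f) = 3 - (9 + 3*f**2) = 3 + (-9 - 3*f**2) = -6 - 3*f**2)
148 + D(g)*(-144) = 148 + (-6 - 3*0**2)*(-144) = 148 + (-6 - 3*0)*(-144) = 148 + (-6 + 0)*(-144) = 148 - 6*(-144) = 148 + 864 = 1012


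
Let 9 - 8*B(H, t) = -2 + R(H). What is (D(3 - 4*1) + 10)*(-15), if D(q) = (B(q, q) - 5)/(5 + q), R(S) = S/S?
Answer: -2175/16 ≈ -135.94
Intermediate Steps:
R(S) = 1
B(H, t) = 5/4 (B(H, t) = 9/8 - (-2 + 1)/8 = 9/8 - ⅛*(-1) = 9/8 + ⅛ = 5/4)
D(q) = -15/(4*(5 + q)) (D(q) = (5/4 - 5)/(5 + q) = -15/(4*(5 + q)))
(D(3 - 4*1) + 10)*(-15) = (-15/(20 + 4*(3 - 4*1)) + 10)*(-15) = (-15/(20 + 4*(3 - 4)) + 10)*(-15) = (-15/(20 + 4*(-1)) + 10)*(-15) = (-15/(20 - 4) + 10)*(-15) = (-15/16 + 10)*(-15) = (145/16)*(-15) = -2175/16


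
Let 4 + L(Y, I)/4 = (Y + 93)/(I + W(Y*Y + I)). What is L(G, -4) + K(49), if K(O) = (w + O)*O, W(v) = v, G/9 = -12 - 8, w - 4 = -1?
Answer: 20504049/8098 ≈ 2532.0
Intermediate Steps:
w = 3 (w = 4 - 1 = 3)
G = -180 (G = 9*(-12 - 8) = 9*(-20) = -180)
K(O) = O*(3 + O) (K(O) = (3 + O)*O = O*(3 + O))
L(Y, I) = -16 + 4*(93 + Y)/(Y**2 + 2*I) (L(Y, I) = -16 + 4*((Y + 93)/(I + (Y*Y + I))) = -16 + 4*((93 + Y)/(I + (Y**2 + I))) = -16 + 4*((93 + Y)/(I + (I + Y**2))) = -16 + 4*((93 + Y)/(Y**2 + 2*I)) = -16 + 4*(93 + Y)/(Y**2 + 2*I))
L(G, -4) + K(49) = 4*(93 - 180 - 8*(-4) - 4*(-180)**2)/((-180)**2 + 2*(-4)) + 49*(3 + 49) = 4*(93 - 180 + 32 - 4*32400)/(32400 - 8) + 49*52 = 4*(93 - 180 + 32 - 129600)/32392 + 2548 = 4*(1/32392)*(-129655) + 2548 = -129655/8098 + 2548 = 20504049/8098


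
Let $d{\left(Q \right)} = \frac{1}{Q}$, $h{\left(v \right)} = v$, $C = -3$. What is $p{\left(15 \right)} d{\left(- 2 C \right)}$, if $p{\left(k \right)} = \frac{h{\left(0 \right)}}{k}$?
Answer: $0$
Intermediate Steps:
$p{\left(k \right)} = 0$ ($p{\left(k \right)} = \frac{0}{k} = 0$)
$p{\left(15 \right)} d{\left(- 2 C \right)} = \frac{0}{\left(-2\right) \left(-3\right)} = \frac{0}{6} = 0 \cdot \frac{1}{6} = 0$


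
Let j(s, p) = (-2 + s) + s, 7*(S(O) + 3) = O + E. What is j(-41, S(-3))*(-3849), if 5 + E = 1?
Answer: 323316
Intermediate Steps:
E = -4 (E = -5 + 1 = -4)
S(O) = -25/7 + O/7 (S(O) = -3 + (O - 4)/7 = -3 + (-4 + O)/7 = -3 + (-4/7 + O/7) = -25/7 + O/7)
j(s, p) = -2 + 2*s
j(-41, S(-3))*(-3849) = (-2 + 2*(-41))*(-3849) = (-2 - 82)*(-3849) = -84*(-3849) = 323316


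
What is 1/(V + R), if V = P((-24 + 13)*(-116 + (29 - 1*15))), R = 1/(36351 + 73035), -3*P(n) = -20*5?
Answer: 109386/3646201 ≈ 0.030000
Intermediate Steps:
P(n) = 100/3 (P(n) = -(-20)*5/3 = -1/3*(-100) = 100/3)
R = 1/109386 ≈ 9.1419e-6
V = 100/3 ≈ 33.333
1/(V + R) = 1/(100/3 + 1/109386) = 1/(3646201/109386) = 109386/3646201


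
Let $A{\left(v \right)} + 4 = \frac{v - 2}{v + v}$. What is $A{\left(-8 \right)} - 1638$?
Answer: $- \frac{13131}{8} \approx -1641.4$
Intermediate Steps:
$A{\left(v \right)} = -4 + \frac{-2 + v}{2 v}$ ($A{\left(v \right)} = -4 + \frac{v - 2}{v + v} = -4 + \frac{-2 + v}{2 v}$)
$A{\left(-8 \right)} - 1638 = \left(- \frac{7}{2} - \frac{1}{-8}\right) - 1638 = \left(- \frac{7}{2} - - \frac{1}{8}\right) - 1638 = \left(- \frac{7}{2} + \frac{1}{8}\right) - 1638 = - \frac{27}{8} - 1638 = - \frac{13131}{8}$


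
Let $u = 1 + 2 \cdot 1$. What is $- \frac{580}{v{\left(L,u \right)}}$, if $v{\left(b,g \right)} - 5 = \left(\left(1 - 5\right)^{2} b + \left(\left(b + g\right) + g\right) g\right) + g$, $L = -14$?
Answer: $\frac{29}{12} \approx 2.4167$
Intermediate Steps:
$u = 3$ ($u = 1 + 2 = 3$)
$v{\left(b,g \right)} = 5 + g + 16 b + g \left(b + 2 g\right)$ ($v{\left(b,g \right)} = 5 + \left(\left(\left(1 - 5\right)^{2} b + \left(\left(b + g\right) + g\right) g\right) + g\right) = 5 + \left(\left(\left(-4\right)^{2} b + \left(b + 2 g\right) g\right) + g\right) = 5 + \left(\left(16 b + g \left(b + 2 g\right)\right) + g\right) = 5 + \left(g + 16 b + g \left(b + 2 g\right)\right) = 5 + g + 16 b + g \left(b + 2 g\right)$)
$- \frac{580}{v{\left(L,u \right)}} = - \frac{580}{5 + 3 + 2 \cdot 3^{2} + 16 \left(-14\right) - 42} = - \frac{580}{5 + 3 + 2 \cdot 9 - 224 - 42} = - \frac{580}{5 + 3 + 18 - 224 - 42} = - \frac{580}{-240} = \left(-580\right) \left(- \frac{1}{240}\right) = \frac{29}{12}$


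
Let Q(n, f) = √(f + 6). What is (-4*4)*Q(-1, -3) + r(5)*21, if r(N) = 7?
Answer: 147 - 16*√3 ≈ 119.29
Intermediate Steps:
Q(n, f) = √(6 + f)
(-4*4)*Q(-1, -3) + r(5)*21 = (-4*4)*√(6 - 3) + 7*21 = -16*√3 + 147 = 147 - 16*√3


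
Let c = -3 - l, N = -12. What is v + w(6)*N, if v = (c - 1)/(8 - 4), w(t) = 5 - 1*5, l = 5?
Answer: -9/4 ≈ -2.2500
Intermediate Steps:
w(t) = 0 (w(t) = 5 - 5 = 0)
c = -8 (c = -3 - 1*5 = -3 - 5 = -8)
v = -9/4 (v = (-8 - 1)/(8 - 4) = -9/4 ≈ -2.2500)
v + w(6)*N = -9/4 + 0*(-12) = -9/4 + 0 = -9/4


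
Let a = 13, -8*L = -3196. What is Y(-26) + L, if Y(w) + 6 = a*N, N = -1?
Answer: 761/2 ≈ 380.50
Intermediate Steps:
L = 799/2 (L = -⅛*(-3196) = 799/2 ≈ 399.50)
Y(w) = -19 (Y(w) = -6 + 13*(-1) = -6 - 13 = -19)
Y(-26) + L = -19 + 799/2 = 761/2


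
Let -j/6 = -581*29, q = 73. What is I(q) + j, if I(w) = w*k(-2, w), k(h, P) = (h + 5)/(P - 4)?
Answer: 2325235/23 ≈ 1.0110e+5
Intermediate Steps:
j = 101094 (j = -(-3486)*29 = -6*(-16849) = 101094)
k(h, P) = (5 + h)/(-4 + P)
I(w) = 3*w/(-4 + w) (I(w) = w*((5 - 2)/(-4 + w)) = w*(3/(-4 + w)) = 3*w/(-4 + w))
I(q) + j = 3*73/(-4 + 73) + 101094 = 3*73/69 + 101094 = 3*73*(1/69) + 101094 = 73/23 + 101094 = 2325235/23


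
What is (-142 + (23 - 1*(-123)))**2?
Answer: 16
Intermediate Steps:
(-142 + (23 - 1*(-123)))**2 = (-142 + (23 + 123))**2 = (-142 + 146)**2 = 4**2 = 16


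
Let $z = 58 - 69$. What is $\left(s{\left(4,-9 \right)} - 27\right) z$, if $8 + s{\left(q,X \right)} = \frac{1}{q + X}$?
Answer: $\frac{1936}{5} \approx 387.2$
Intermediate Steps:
$z = -11$ ($z = 58 - 69 = -11$)
$s{\left(q,X \right)} = -8 + \frac{1}{X + q}$ ($s{\left(q,X \right)} = -8 + \frac{1}{q + X} = -8 + \frac{1}{X + q}$)
$\left(s{\left(4,-9 \right)} - 27\right) z = \left(\frac{1 - -72 - 32}{-9 + 4} - 27\right) \left(-11\right) = \left(\frac{1 + 72 - 32}{-5} - 27\right) \left(-11\right) = \left(\left(- \frac{1}{5}\right) 41 - 27\right) \left(-11\right) = \left(- \frac{41}{5} - 27\right) \left(-11\right) = \left(- \frac{176}{5}\right) \left(-11\right) = \frac{1936}{5}$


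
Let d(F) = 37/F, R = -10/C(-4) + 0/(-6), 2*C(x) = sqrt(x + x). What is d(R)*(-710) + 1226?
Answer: 1226 + 2627*I*sqrt(2) ≈ 1226.0 + 3715.1*I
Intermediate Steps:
C(x) = sqrt(2)*sqrt(x)/2 (C(x) = sqrt(x + x)/2 = sqrt(2*x)/2 = (sqrt(2)*sqrt(x))/2 = sqrt(2)*sqrt(x)/2)
R = 5*I*sqrt(2) (R = -10*(-I*sqrt(2)/2) + 0/(-6) = -10*(-I*sqrt(2)/2) + 0*(-1/6) = -10*(-I*sqrt(2)/2) + 0 = -(-5)*I*sqrt(2) + 0 = 5*I*sqrt(2) + 0 = 5*I*sqrt(2) ≈ 7.0711*I)
d(R)*(-710) + 1226 = (37/((5*I*sqrt(2))))*(-710) + 1226 = (37*(-I*sqrt(2)/10))*(-710) + 1226 = -37*I*sqrt(2)/10*(-710) + 1226 = 2627*I*sqrt(2) + 1226 = 1226 + 2627*I*sqrt(2)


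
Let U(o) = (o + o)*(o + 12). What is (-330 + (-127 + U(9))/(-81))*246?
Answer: -2212442/27 ≈ -81942.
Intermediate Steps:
U(o) = 2*o*(12 + o) (U(o) = (2*o)*(12 + o) = 2*o*(12 + o))
(-330 + (-127 + U(9))/(-81))*246 = (-330 + (-127 + 2*9*(12 + 9))/(-81))*246 = (-330 + (-127 + 2*9*21)*(-1/81))*246 = (-330 + (-127 + 378)*(-1/81))*246 = (-330 + 251*(-1/81))*246 = (-330 - 251/81)*246 = -26981/81*246 = -2212442/27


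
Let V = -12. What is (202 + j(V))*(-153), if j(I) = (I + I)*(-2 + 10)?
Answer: -1530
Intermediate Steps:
j(I) = 16*I (j(I) = (2*I)*8 = 16*I)
(202 + j(V))*(-153) = (202 + 16*(-12))*(-153) = (202 - 192)*(-153) = 10*(-153) = -1530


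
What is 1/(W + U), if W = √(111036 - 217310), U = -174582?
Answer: -87291/15239490499 - I*√106274/30478980998 ≈ -5.7279e-6 - 1.0696e-8*I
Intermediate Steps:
W = I*√106274 (W = √(-106274) = I*√106274 ≈ 326.0*I)
1/(W + U) = 1/(I*√106274 - 174582) = 1/(-174582 + I*√106274)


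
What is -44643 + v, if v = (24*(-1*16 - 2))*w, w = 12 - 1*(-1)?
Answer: -50259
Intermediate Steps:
w = 13 (w = 12 + 1 = 13)
v = -5616 (v = (24*(-1*16 - 2))*13 = (24*(-16 - 2))*13 = (24*(-18))*13 = -432*13 = -5616)
-44643 + v = -44643 - 5616 = -50259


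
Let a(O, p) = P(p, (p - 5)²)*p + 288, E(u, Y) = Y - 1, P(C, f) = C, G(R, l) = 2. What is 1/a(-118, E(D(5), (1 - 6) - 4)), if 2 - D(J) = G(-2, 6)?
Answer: 1/388 ≈ 0.0025773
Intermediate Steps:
D(J) = 0 (D(J) = 2 - 1*2 = 2 - 2 = 0)
E(u, Y) = -1 + Y
a(O, p) = 288 + p² (a(O, p) = p*p + 288 = p² + 288 = 288 + p²)
1/a(-118, E(D(5), (1 - 6) - 4)) = 1/(288 + (-1 + ((1 - 6) - 4))²) = 1/(288 + (-1 + (-5 - 4))²) = 1/(288 + (-1 - 9)²) = 1/(288 + (-10)²) = 1/(288 + 100) = 1/388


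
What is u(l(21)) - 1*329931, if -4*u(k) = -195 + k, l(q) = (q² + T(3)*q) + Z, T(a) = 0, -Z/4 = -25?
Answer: -660035/2 ≈ -3.3002e+5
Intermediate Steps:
Z = 100 (Z = -4*(-25) = 100)
l(q) = 100 + q² (l(q) = (q² + 0*q) + 100 = (q² + 0) + 100 = q² + 100 = 100 + q²)
u(k) = 195/4 - k/4 (u(k) = -(-195 + k)/4 = 195/4 - k/4)
u(l(21)) - 1*329931 = (195/4 - (100 + 21²)/4) - 1*329931 = (195/4 - (100 + 441)/4) - 329931 = (195/4 - ¼*541) - 329931 = (195/4 - 541/4) - 329931 = -173/2 - 329931 = -660035/2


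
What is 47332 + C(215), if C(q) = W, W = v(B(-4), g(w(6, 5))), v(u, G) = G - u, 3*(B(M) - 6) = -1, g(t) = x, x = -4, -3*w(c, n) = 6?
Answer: 141967/3 ≈ 47322.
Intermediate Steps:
w(c, n) = -2 (w(c, n) = -1/3*6 = -2)
g(t) = -4
B(M) = 17/3 (B(M) = 6 + (1/3)*(-1) = 6 - 1/3 = 17/3)
W = -29/3 (W = -4 - 1*17/3 = -4 - 17/3 = -29/3 ≈ -9.6667)
C(q) = -29/3
47332 + C(215) = 47332 - 29/3 = 141967/3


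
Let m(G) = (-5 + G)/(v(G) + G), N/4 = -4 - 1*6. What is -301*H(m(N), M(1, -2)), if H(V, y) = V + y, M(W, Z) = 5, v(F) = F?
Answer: -26789/16 ≈ -1674.3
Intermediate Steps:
N = -40 (N = 4*(-4 - 1*6) = 4*(-4 - 6) = 4*(-10) = -40)
m(G) = (-5 + G)/(2*G) (m(G) = (-5 + G)/(G + G) = (-5 + G)/((2*G)) = (-5 + G)*(1/(2*G)) = (-5 + G)/(2*G))
-301*H(m(N), M(1, -2)) = -301*((½)*(-5 - 40)/(-40) + 5) = -301*((½)*(-1/40)*(-45) + 5) = -301*(9/16 + 5) = -301*89/16 = -26789/16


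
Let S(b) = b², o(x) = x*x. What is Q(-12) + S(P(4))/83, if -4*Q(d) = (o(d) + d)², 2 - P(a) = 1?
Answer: -361547/83 ≈ -4356.0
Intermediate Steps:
P(a) = 1 (P(a) = 2 - 1*1 = 2 - 1 = 1)
o(x) = x²
Q(d) = -(d + d²)²/4 (Q(d) = -(d² + d)²/4 = -(d + d²)²/4)
Q(-12) + S(P(4))/83 = -¼*(-12)²*(1 - 12)² + 1²/83 = -¼*144*(-11)² + 1*(1/83) = -¼*144*121 + 1/83 = -4356 + 1/83 = -361547/83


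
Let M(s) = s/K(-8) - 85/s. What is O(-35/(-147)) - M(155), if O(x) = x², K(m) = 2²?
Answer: -2085917/54684 ≈ -38.145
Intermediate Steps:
K(m) = 4
M(s) = -85/s + s/4 (M(s) = s/4 - 85/s = -85/s + s/4)
O(-35/(-147)) - M(155) = (-35/(-147))² - (-85/155 + (¼)*155) = (-35*(-1/147))² - (-85*1/155 + 155/4) = (5/21)² - (-17/31 + 155/4) = 25/441 - 1*4737/124 = 25/441 - 4737/124 = -2085917/54684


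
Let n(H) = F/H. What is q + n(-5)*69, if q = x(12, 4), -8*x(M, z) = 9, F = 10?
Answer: -1113/8 ≈ -139.13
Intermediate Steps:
x(M, z) = -9/8 (x(M, z) = -⅛*9 = -9/8)
q = -9/8 ≈ -1.1250
n(H) = 10/H
q + n(-5)*69 = -9/8 + (10/(-5))*69 = -9/8 + (10*(-⅕))*69 = -9/8 - 2*69 = -9/8 - 138 = -1113/8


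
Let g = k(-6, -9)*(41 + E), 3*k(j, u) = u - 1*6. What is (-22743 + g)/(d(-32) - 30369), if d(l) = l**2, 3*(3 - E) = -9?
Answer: 22978/29345 ≈ 0.78303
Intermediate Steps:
k(j, u) = -2 + u/3 (k(j, u) = (u - 1*6)/3 = (u - 6)/3 = (-6 + u)/3 = -2 + u/3)
E = 6 (E = 3 - 1/3*(-9) = 3 + 3 = 6)
g = -235 (g = (-2 + (1/3)*(-9))*(41 + 6) = (-2 - 3)*47 = -5*47 = -235)
(-22743 + g)/(d(-32) - 30369) = (-22743 - 235)/((-32)**2 - 30369) = -22978/(1024 - 30369) = -22978/(-29345) = -22978*(-1/29345) = 22978/29345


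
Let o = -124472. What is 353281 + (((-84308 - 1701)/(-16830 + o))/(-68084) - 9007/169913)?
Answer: 82497759824742497673/233518848184712 ≈ 3.5328e+5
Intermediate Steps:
353281 + (((-84308 - 1701)/(-16830 + o))/(-68084) - 9007/169913) = 353281 + (((-84308 - 1701)/(-16830 - 124472))/(-68084) - 9007/169913) = 353281 + (-86009/(-141302)*(-1/68084) - 9007*1/169913) = 353281 + (-86009*(-1/141302)*(-1/68084) - 9007/169913) = 353281 + ((12287/20186)*(-1/68084) - 9007/169913) = 353281 + (-12287/1374343624 - 9007/169913) = 353281 - 12380800742399/233518848184712 = 82497759824742497673/233518848184712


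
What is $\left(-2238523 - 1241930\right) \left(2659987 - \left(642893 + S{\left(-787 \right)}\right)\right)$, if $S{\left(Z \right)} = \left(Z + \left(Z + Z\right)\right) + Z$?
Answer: $-7031357329626$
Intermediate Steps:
$S{\left(Z \right)} = 4 Z$ ($S{\left(Z \right)} = \left(Z + 2 Z\right) + Z = 3 Z + Z = 4 Z$)
$\left(-2238523 - 1241930\right) \left(2659987 - \left(642893 + S{\left(-787 \right)}\right)\right) = \left(-2238523 - 1241930\right) \left(2659987 - \left(642893 + 4 \left(-787\right)\right)\right) = - 3480453 \left(2659987 - 639745\right) = \left(-3480453\right) 2020242 = -7031357329626$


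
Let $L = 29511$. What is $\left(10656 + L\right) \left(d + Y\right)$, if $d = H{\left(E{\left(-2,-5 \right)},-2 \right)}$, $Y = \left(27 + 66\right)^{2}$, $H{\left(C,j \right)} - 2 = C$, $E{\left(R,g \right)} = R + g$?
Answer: $347203548$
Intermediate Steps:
$H{\left(C,j \right)} = 2 + C$
$Y = 8649$ ($Y = 93^{2} = 8649$)
$d = -5$ ($d = 2 - 7 = -5$)
$\left(10656 + L\right) \left(d + Y\right) = \left(10656 + 29511\right) \left(-5 + 8649\right) = 40167 \cdot 8644 = 347203548$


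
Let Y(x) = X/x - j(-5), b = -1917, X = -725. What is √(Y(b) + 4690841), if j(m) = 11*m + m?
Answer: √1915393541646/639 ≈ 2165.8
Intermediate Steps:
j(m) = 12*m
Y(x) = 60 - 725/x (Y(x) = -725/x - 12*(-5) = -725/x - 1*(-60) = -725/x + 60 = 60 - 725/x)
√(Y(b) + 4690841) = √((60 - 725/(-1917)) + 4690841) = √((60 - 725*(-1/1917)) + 4690841) = √((60 + 725/1917) + 4690841) = √(115745/1917 + 4690841) = √(8992457942/1917) = √1915393541646/639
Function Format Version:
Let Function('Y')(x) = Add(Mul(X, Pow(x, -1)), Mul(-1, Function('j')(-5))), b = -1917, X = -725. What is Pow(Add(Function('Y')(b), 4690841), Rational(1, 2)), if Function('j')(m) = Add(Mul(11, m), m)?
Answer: Mul(Rational(1, 639), Pow(1915393541646, Rational(1, 2))) ≈ 2165.8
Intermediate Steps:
Function('j')(m) = Mul(12, m)
Function('Y')(x) = Add(60, Mul(-725, Pow(x, -1))) (Function('Y')(x) = Add(Mul(-725, Pow(x, -1)), Mul(-1, Mul(12, -5))) = Add(Mul(-725, Pow(x, -1)), Mul(-1, -60)) = Add(Mul(-725, Pow(x, -1)), 60) = Add(60, Mul(-725, Pow(x, -1))))
Pow(Add(Function('Y')(b), 4690841), Rational(1, 2)) = Pow(Add(Add(60, Mul(-725, Pow(-1917, -1))), 4690841), Rational(1, 2)) = Pow(Add(Add(60, Mul(-725, Rational(-1, 1917))), 4690841), Rational(1, 2)) = Pow(Add(Add(60, Rational(725, 1917)), 4690841), Rational(1, 2)) = Pow(Add(Rational(115745, 1917), 4690841), Rational(1, 2)) = Pow(Rational(8992457942, 1917), Rational(1, 2)) = Mul(Rational(1, 639), Pow(1915393541646, Rational(1, 2)))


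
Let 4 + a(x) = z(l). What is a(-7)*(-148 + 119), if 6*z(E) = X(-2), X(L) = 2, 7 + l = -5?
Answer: 319/3 ≈ 106.33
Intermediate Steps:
l = -12 (l = -7 - 5 = -12)
z(E) = 1/3 (z(E) = (1/6)*2 = 1/3)
a(x) = -11/3 (a(x) = -4 + 1/3 = -11/3)
a(-7)*(-148 + 119) = -11*(-148 + 119)/3 = -11/3*(-29) = 319/3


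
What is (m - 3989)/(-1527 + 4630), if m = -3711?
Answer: -7700/3103 ≈ -2.4815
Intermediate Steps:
(m - 3989)/(-1527 + 4630) = (-3711 - 3989)/(-1527 + 4630) = -7700/3103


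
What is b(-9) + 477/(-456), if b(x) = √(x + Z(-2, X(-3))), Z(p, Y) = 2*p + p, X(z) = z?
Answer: -159/152 + I*√15 ≈ -1.0461 + 3.873*I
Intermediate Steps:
Z(p, Y) = 3*p
b(x) = √(-6 + x) (b(x) = √(x + 3*(-2)) = √(x - 6) = √(-6 + x))
b(-9) + 477/(-456) = √(-6 - 9) + 477/(-456) = √(-15) - 1/456*477 = I*√15 - 159/152 = -159/152 + I*√15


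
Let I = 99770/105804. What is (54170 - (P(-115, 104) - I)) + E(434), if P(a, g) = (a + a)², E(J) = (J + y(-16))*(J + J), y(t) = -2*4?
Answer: 19628702161/52902 ≈ 3.7104e+5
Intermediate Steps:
I = 49885/52902 (I = 99770*(1/105804) = 49885/52902 ≈ 0.94297)
y(t) = -8
E(J) = 2*J*(-8 + J) (E(J) = (J - 8)*(J + J) = (-8 + J)*(2*J) = 2*J*(-8 + J))
P(a, g) = 4*a² (P(a, g) = (2*a)² = 4*a²)
(54170 - (P(-115, 104) - I)) + E(434) = (54170 - (4*(-115)² - 1*49885/52902)) + 2*434*(-8 + 434) = (54170 - (4*13225 - 49885/52902)) + 2*434*426 = (54170 - (52900 - 49885/52902)) + 369768 = (54170 - 1*2798465915/52902) + 369768 = (54170 - 2798465915/52902) + 369768 = 67235425/52902 + 369768 = 19628702161/52902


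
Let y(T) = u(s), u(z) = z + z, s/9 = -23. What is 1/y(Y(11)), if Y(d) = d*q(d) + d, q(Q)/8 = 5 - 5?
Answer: -1/414 ≈ -0.0024155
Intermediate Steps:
s = -207 (s = 9*(-23) = -207)
u(z) = 2*z
q(Q) = 0 (q(Q) = 8*(5 - 5) = 8*0 = 0)
Y(d) = d (Y(d) = d*0 + d = 0 + d = d)
y(T) = -414 (y(T) = 2*(-207) = -414)
1/y(Y(11)) = 1/(-414) = -1/414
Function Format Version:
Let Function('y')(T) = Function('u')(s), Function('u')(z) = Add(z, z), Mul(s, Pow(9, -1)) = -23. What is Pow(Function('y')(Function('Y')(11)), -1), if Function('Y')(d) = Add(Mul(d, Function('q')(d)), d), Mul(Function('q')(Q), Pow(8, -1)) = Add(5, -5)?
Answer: Rational(-1, 414) ≈ -0.0024155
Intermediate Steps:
s = -207 (s = Mul(9, -23) = -207)
Function('u')(z) = Mul(2, z)
Function('q')(Q) = 0 (Function('q')(Q) = Mul(8, Add(5, -5)) = Mul(8, 0) = 0)
Function('Y')(d) = d (Function('Y')(d) = Add(Mul(d, 0), d) = Add(0, d) = d)
Function('y')(T) = -414 (Function('y')(T) = Mul(2, -207) = -414)
Pow(Function('y')(Function('Y')(11)), -1) = Pow(-414, -1) = Rational(-1, 414)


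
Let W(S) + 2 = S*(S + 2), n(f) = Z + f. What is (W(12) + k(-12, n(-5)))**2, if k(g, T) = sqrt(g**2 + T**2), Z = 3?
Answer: 27704 + 664*sqrt(37) ≈ 31743.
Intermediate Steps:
n(f) = 3 + f
k(g, T) = sqrt(T**2 + g**2)
W(S) = -2 + S*(2 + S) (W(S) = -2 + S*(S + 2) = -2 + S*(2 + S))
(W(12) + k(-12, n(-5)))**2 = ((-2 + 12**2 + 2*12) + sqrt((3 - 5)**2 + (-12)**2))**2 = ((-2 + 144 + 24) + sqrt((-2)**2 + 144))**2 = (166 + sqrt(4 + 144))**2 = (166 + sqrt(148))**2 = (166 + 2*sqrt(37))**2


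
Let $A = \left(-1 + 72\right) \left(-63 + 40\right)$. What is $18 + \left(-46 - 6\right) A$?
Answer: $84934$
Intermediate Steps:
$A = -1633$ ($A = 71 \left(-23\right) = -1633$)
$18 + \left(-46 - 6\right) A = 18 + \left(-46 - 6\right) \left(-1633\right) = 18 - -84916 = 18 + 84916 = 84934$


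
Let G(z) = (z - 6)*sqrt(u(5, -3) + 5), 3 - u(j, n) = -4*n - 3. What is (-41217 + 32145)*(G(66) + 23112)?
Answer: -209672064 - 544320*I ≈ -2.0967e+8 - 5.4432e+5*I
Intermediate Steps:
u(j, n) = 6 + 4*n (u(j, n) = 3 - (-4*n - 3) = 3 - (-3 - 4*n) = 3 + (3 + 4*n) = 6 + 4*n)
G(z) = I*(-6 + z) (G(z) = (z - 6)*sqrt((6 + 4*(-3)) + 5) = (-6 + z)*sqrt((6 - 12) + 5) = (-6 + z)*sqrt(-6 + 5) = (-6 + z)*sqrt(-1) = (-6 + z)*I = I*(-6 + z))
(-41217 + 32145)*(G(66) + 23112) = (-41217 + 32145)*(I*(-6 + 66) + 23112) = -9072*(I*60 + 23112) = -9072*(60*I + 23112) = -9072*(23112 + 60*I) = -209672064 - 544320*I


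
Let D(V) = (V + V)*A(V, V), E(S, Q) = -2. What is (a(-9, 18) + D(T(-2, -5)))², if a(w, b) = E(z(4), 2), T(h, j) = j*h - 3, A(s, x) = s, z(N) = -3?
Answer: 9216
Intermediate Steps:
T(h, j) = -3 + h*j (T(h, j) = h*j - 3 = -3 + h*j)
a(w, b) = -2
D(V) = 2*V² (D(V) = (V + V)*V = (2*V)*V = 2*V²)
(a(-9, 18) + D(T(-2, -5)))² = (-2 + 2*(-3 - 2*(-5))²)² = (-2 + 2*(-3 + 10)²)² = (-2 + 2*7²)² = (-2 + 2*49)² = (-2 + 98)² = 96² = 9216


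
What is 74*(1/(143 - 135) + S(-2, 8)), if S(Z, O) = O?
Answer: 2405/4 ≈ 601.25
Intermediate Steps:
74*(1/(143 - 135) + S(-2, 8)) = 74*(1/(143 - 135) + 8) = 74*(1/8 + 8) = 74*(⅛ + 8) = 74*(65/8) = 2405/4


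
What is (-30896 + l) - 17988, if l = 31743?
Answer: -17141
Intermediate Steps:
(-30896 + l) - 17988 = (-30896 + 31743) - 17988 = 847 - 17988 = -17141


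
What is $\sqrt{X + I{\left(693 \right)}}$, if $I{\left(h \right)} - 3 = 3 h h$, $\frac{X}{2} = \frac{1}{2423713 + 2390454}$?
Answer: $\frac{2 \sqrt{8347778943634426271}}{4814167} \approx 1200.3$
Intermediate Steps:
$X = \frac{2}{4814167}$ ($X = \frac{2}{2423713 + 2390454} = \frac{2}{4814167} \approx 4.1544 \cdot 10^{-7}$)
$I{\left(h \right)} = 3 + 3 h^{2}$ ($I{\left(h \right)} = 3 + 3 h h = 3 + 3 h^{2}$)
$\sqrt{X + I{\left(693 \right)}} = \sqrt{\frac{2}{4814167} + \left(3 + 3 \cdot 693^{2}\right)} = \sqrt{\frac{2}{4814167} + \left(3 + 3 \cdot 480249\right)} = \sqrt{\frac{2}{4814167} + \left(3 + 1440747\right)} = \sqrt{\frac{2}{4814167} + 1440750} = \sqrt{\frac{6936011105252}{4814167}} = \frac{2 \sqrt{8347778943634426271}}{4814167}$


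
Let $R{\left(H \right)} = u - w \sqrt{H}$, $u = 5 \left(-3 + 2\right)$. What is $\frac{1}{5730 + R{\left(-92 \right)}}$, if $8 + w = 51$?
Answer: $\frac{5725}{32945733} + \frac{86 i \sqrt{23}}{32945733} \approx 0.00017377 + 1.2519 \cdot 10^{-5} i$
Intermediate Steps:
$w = 43$ ($w = -8 + 51 = 43$)
$u = -5$ ($u = 5 \left(-1\right) = -5$)
$R{\left(H \right)} = -5 - 43 \sqrt{H}$
$\frac{1}{5730 + R{\left(-92 \right)}} = \frac{1}{5730 - \left(5 + 43 \sqrt{-92}\right)} = \frac{1}{5730 - \left(5 + 43 \cdot 2 i \sqrt{23}\right)} = \frac{1}{5730 - \left(5 + 86 i \sqrt{23}\right)} = \frac{1}{5725 - 86 i \sqrt{23}}$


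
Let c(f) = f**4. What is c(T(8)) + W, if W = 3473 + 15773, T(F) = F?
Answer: 23342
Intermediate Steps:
W = 19246
c(T(8)) + W = 8**4 + 19246 = 4096 + 19246 = 23342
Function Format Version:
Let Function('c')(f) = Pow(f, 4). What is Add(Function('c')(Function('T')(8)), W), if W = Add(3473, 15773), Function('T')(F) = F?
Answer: 23342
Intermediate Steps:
W = 19246
Add(Function('c')(Function('T')(8)), W) = Add(Pow(8, 4), 19246) = Add(4096, 19246) = 23342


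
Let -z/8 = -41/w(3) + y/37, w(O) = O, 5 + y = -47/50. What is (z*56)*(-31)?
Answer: -532889504/2775 ≈ -1.9203e+5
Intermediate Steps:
y = -297/50 (y = -5 - 47/50 = -297/50 ≈ -5.9400)
z = 306964/2775 (z = -8*(-41/3 - 297/50/37) = -8*(-41*⅓ - 297/50*1/37) = -8*(-41/3 - 297/1850) = -8*(-76741/5550) = 306964/2775 ≈ 110.62)
(z*56)*(-31) = ((306964/2775)*56)*(-31) = (17189984/2775)*(-31) = -532889504/2775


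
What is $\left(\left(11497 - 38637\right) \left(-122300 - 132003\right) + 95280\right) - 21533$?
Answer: $6901857167$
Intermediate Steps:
$\left(\left(11497 - 38637\right) \left(-122300 - 132003\right) + 95280\right) - 21533 = \left(\left(-27140\right) \left(-254303\right) + 95280\right) - 21533 = \left(6901783420 + 95280\right) - 21533 = 6901878700 - 21533 = 6901857167$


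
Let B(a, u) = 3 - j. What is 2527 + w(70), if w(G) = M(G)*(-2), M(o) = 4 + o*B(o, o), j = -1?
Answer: 1959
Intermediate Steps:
B(a, u) = 4 (B(a, u) = 3 - 1*(-1) = 3 + 1 = 4)
M(o) = 4 + 4*o (M(o) = 4 + o*4 = 4 + 4*o)
w(G) = -8 - 8*G (w(G) = (4 + 4*G)*(-2) = -8 - 8*G)
2527 + w(70) = 2527 + (-8 - 8*70) = 2527 + (-8 - 560) = 2527 - 568 = 1959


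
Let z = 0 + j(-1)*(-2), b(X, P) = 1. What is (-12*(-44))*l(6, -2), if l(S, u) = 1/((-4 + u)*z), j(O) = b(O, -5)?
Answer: 44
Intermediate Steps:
j(O) = 1
z = -2 (z = 0 + 1*(-2) = 0 - 2 = -2)
l(S, u) = -1/(2*(-4 + u)) (l(S, u) = 1/((-4 + u)*(-2)) = -½/(-4 + u) = -1/(2*(-4 + u)))
(-12*(-44))*l(6, -2) = (-12*(-44))*(-1/(-8 + 2*(-2))) = 528*(-1/(-8 - 4)) = 528*(-1/(-12)) = 528*(-1*(-1/12)) = 528*(1/12) = 44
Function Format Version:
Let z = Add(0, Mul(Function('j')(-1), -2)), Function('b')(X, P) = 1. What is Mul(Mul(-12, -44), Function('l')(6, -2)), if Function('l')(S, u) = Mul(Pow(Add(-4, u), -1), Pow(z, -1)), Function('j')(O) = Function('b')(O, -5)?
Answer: 44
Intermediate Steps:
Function('j')(O) = 1
z = -2 (z = Add(0, Mul(1, -2)) = Add(0, -2) = -2)
Function('l')(S, u) = Mul(Rational(-1, 2), Pow(Add(-4, u), -1)) (Function('l')(S, u) = Mul(Pow(Add(-4, u), -1), Pow(-2, -1)) = Mul(Pow(Add(-4, u), -1), Rational(-1, 2)) = Mul(Rational(-1, 2), Pow(Add(-4, u), -1)))
Mul(Mul(-12, -44), Function('l')(6, -2)) = Mul(Mul(-12, -44), Mul(-1, Pow(Add(-8, Mul(2, -2)), -1))) = Mul(528, Mul(-1, Pow(Add(-8, -4), -1))) = Mul(528, Mul(-1, Pow(-12, -1))) = Mul(528, Mul(-1, Rational(-1, 12))) = Mul(528, Rational(1, 12)) = 44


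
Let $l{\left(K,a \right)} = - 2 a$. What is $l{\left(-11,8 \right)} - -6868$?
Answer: $6852$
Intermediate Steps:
$l{\left(-11,8 \right)} - -6868 = \left(-2\right) 8 - -6868 = -16 + 6868 = 6852$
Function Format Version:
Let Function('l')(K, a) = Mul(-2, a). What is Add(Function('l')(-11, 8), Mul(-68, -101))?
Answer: 6852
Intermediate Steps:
Add(Function('l')(-11, 8), Mul(-68, -101)) = Add(Mul(-2, 8), Mul(-68, -101)) = Add(-16, 6868) = 6852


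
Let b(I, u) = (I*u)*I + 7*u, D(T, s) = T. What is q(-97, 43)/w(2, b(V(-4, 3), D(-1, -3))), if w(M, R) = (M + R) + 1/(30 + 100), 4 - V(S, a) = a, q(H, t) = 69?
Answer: -8970/779 ≈ -11.515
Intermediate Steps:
V(S, a) = 4 - a
b(I, u) = 7*u + u*I² (b(I, u) = u*I² + 7*u = 7*u + u*I²)
w(M, R) = 1/130 + M + R (w(M, R) = (M + R) + 1/130 = 1/130 + M + R)
q(-97, 43)/w(2, b(V(-4, 3), D(-1, -3))) = 69/(1/130 + 2 - (7 + (4 - 1*3)²)) = 69/(1/130 + 2 - (7 + (4 - 3)²)) = 69/(1/130 + 2 - (7 + 1²)) = 69/(1/130 + 2 - (7 + 1)) = 69/(1/130 + 2 - 1*8) = 69/(1/130 + 2 - 8) = 69/(-779/130) = 69*(-130/779) = -8970/779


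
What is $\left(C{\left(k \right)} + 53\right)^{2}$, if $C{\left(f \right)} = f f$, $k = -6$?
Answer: $7921$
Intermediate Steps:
$C{\left(f \right)} = f^{2}$
$\left(C{\left(k \right)} + 53\right)^{2} = \left(\left(-6\right)^{2} + 53\right)^{2} = \left(36 + 53\right)^{2} = 89^{2} = 7921$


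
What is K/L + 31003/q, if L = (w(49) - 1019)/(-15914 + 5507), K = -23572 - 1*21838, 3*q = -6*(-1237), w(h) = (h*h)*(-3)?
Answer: -584456319857/10170614 ≈ -57465.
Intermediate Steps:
w(h) = -3*h² (w(h) = h²*(-3) = -3*h²)
q = 2474 (q = (-6*(-1237))/3 = (⅓)*7422 = 2474)
K = -45410 (K = -23572 - 21838 = -45410)
L = 8222/10407 (L = (-3*49² - 1019)/(-15914 + 5507) = (-3*2401 - 1019)/(-10407) = (-7203 - 1019)*(-1/10407) = -8222*(-1/10407) = 8222/10407 ≈ 0.79004)
K/L + 31003/q = -45410/8222/10407 + 31003/2474 = -45410*10407/8222 + 31003*(1/2474) = -236290935/4111 + 31003/2474 = -584456319857/10170614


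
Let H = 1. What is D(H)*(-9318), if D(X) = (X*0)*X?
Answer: 0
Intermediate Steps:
D(X) = 0 (D(X) = 0*X = 0)
D(H)*(-9318) = 0*(-9318) = 0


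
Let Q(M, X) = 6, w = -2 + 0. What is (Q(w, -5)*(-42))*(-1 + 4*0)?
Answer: 252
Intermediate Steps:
w = -2
(Q(w, -5)*(-42))*(-1 + 4*0) = (6*(-42))*(-1 + 4*0) = -252*(-1 + 0) = -252*(-1) = 252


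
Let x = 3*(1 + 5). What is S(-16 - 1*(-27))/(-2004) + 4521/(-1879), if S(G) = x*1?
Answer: -1515651/627586 ≈ -2.4151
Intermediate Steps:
x = 18 (x = 3*6 = 18)
S(G) = 18 (S(G) = 18*1 = 18)
S(-16 - 1*(-27))/(-2004) + 4521/(-1879) = 18/(-2004) + 4521/(-1879) = 18*(-1/2004) + 4521*(-1/1879) = -3/334 - 4521/1879 = -1515651/627586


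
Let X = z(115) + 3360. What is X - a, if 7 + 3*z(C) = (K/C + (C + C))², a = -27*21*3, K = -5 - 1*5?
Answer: 11997016/529 ≈ 22679.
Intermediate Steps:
K = -10 (K = -5 - 5 = -10)
a = -1701 (a = -567*3 = -1701)
z(C) = -7/3 + (-10/C + 2*C)²/3 (z(C) = -7/3 + (-10/C + (C + C))²/3 = -7/3 + (-10/C + 2*C)²/3)
X = 11097187/529 (X = (⅓)*(100 - 47*115² + 4*115⁴)/115² + 3360 = (⅓)*(1/13225)*(100 - 47*13225 + 4*174900625) + 3360 = (⅓)*(1/13225)*(100 - 621575 + 699602500) + 3360 = (⅓)*(1/13225)*698981025 + 3360 = 9319747/529 + 3360 = 11097187/529 ≈ 20978.)
X - a = 11097187/529 - 1*(-1701) = 11097187/529 + 1701 = 11997016/529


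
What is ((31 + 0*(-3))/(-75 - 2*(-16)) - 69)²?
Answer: 8988004/1849 ≈ 4861.0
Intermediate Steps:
((31 + 0*(-3))/(-75 - 2*(-16)) - 69)² = ((31 + 0)/(-75 + 32) - 69)² = (31/(-43) - 69)² = (31*(-1/43) - 69)² = (-31/43 - 69)² = (-2998/43)² = 8988004/1849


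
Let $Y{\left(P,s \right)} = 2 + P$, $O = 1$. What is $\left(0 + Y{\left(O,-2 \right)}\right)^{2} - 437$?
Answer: $-428$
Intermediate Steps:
$\left(0 + Y{\left(O,-2 \right)}\right)^{2} - 437 = \left(0 + \left(2 + 1\right)\right)^{2} - 437 = \left(0 + 3\right)^{2} - 437 = 3^{2} - 437 = 9 - 437 = -428$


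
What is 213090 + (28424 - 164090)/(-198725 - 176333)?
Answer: 39960622443/187529 ≈ 2.1309e+5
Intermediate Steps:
213090 + (28424 - 164090)/(-198725 - 176333) = 213090 - 135666/(-375058) = 213090 - 135666*(-1/375058) = 213090 + 67833/187529 = 39960622443/187529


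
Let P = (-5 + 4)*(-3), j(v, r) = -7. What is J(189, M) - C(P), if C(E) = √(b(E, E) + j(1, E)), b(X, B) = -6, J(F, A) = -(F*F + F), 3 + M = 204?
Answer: -35910 - I*√13 ≈ -35910.0 - 3.6056*I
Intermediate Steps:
M = 201 (M = -3 + 204 = 201)
J(F, A) = -F - F² (J(F, A) = -(F² + F) = -(F + F²) = -F - F²)
P = 3 (P = -1*(-3) = 3)
C(E) = I*√13 (C(E) = √(-6 - 7) = √(-13) = I*√13)
J(189, M) - C(P) = -1*189*(1 + 189) - I*√13 = -1*189*190 - I*√13 = -35910 - I*√13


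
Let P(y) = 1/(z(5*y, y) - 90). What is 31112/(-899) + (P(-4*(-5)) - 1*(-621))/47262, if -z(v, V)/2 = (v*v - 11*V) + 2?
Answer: -931889379239/26937733092 ≈ -34.594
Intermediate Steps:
z(v, V) = -4 - 2*v**2 + 22*V (z(v, V) = -2*((v*v - 11*V) + 2) = -2*((v**2 - 11*V) + 2) = -2*(2 + v**2 - 11*V) = -4 - 2*v**2 + 22*V)
P(y) = 1/(-94 - 50*y**2 + 22*y) (P(y) = 1/((-4 - 2*25*y**2 + 22*y) - 90) = 1/((-4 - 50*y**2 + 22*y) - 90) = 1/(-94 - 50*y**2 + 22*y))
31112/(-899) + (P(-4*(-5)) - 1*(-621))/47262 = 31112/(-899) + (-1/(94 - (-88)*(-5) + 50*(-4*(-5))**2) - 1*(-621))/47262 = 31112*(-1/899) + (-1/(94 - 22*20 + 50*20**2) + 621)*(1/47262) = -31112/899 + (-1/(94 - 440 + 50*400) + 621)*(1/47262) = -31112/899 + (-1/(94 - 440 + 20000) + 621)*(1/47262) = -31112/899 + (-1/19654 + 621)*(1/47262) = -31112/899 + (12205133/19654)*(1/47262) = -31112/899 + 12205133/928887348 = -931889379239/26937733092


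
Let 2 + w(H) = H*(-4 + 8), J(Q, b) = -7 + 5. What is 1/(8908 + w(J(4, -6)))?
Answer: 1/8898 ≈ 0.00011238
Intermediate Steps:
J(Q, b) = -2
w(H) = -2 + 4*H (w(H) = -2 + H*(-4 + 8) = -2 + H*4 = -2 + 4*H)
1/(8908 + w(J(4, -6))) = 1/(8908 + (-2 + 4*(-2))) = 1/(8908 + (-2 - 8)) = 1/(8908 - 10) = 1/8898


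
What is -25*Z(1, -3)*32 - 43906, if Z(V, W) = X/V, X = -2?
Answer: -42306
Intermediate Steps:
Z(V, W) = -2/V
-25*Z(1, -3)*32 - 43906 = -(-50)/1*32 - 43906 = -(-50)*32 - 43906 = -25*(-2)*32 - 43906 = 50*32 - 43906 = 1600 - 43906 = -42306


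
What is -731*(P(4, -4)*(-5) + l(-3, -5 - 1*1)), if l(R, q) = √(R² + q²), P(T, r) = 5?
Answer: 18275 - 2193*√5 ≈ 13371.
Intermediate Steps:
-731*(P(4, -4)*(-5) + l(-3, -5 - 1*1)) = -731*(5*(-5) + √((-3)² + (-5 - 1*1)²)) = -731*(-25 + √(9 + (-5 - 1)²)) = -731*(-25 + √(9 + (-6)²)) = -731*(-25 + √(9 + 36)) = -731*(-25 + √45) = -731*(-25 + 3*√5) = 18275 - 2193*√5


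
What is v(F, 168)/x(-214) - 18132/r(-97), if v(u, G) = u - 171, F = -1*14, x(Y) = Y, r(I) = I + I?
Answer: 1958069/20758 ≈ 94.328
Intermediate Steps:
r(I) = 2*I
F = -14
v(u, G) = -171 + u
v(F, 168)/x(-214) - 18132/r(-97) = (-171 - 14)/(-214) - 18132/(2*(-97)) = -185*(-1/214) - 18132/(-194) = 185/214 - 18132*(-1/194) = 185/214 + 9066/97 = 1958069/20758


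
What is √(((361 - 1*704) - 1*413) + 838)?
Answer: √82 ≈ 9.0554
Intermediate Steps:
√(((361 - 1*704) - 1*413) + 838) = √(((361 - 704) - 413) + 838) = √((-343 - 413) + 838) = √(-756 + 838) = √82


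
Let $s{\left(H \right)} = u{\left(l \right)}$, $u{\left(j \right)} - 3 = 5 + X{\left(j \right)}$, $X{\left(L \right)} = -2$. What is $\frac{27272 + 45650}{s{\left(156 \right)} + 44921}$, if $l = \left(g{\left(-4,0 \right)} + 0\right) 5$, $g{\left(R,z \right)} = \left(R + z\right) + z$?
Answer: $\frac{72922}{44927} \approx 1.6231$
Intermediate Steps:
$g{\left(R,z \right)} = R + 2 z$
$l = -20$ ($l = \left(\left(-4 + 2 \cdot 0\right) + 0\right) 5 = \left(\left(-4 + 0\right) + 0\right) 5 = \left(-4 + 0\right) 5 = \left(-4\right) 5 = -20$)
$u{\left(j \right)} = 6$ ($u{\left(j \right)} = 3 + \left(5 - 2\right) = 3 + 3 = 6$)
$s{\left(H \right)} = 6$
$\frac{27272 + 45650}{s{\left(156 \right)} + 44921} = \frac{27272 + 45650}{6 + 44921} = \frac{72922}{44927}$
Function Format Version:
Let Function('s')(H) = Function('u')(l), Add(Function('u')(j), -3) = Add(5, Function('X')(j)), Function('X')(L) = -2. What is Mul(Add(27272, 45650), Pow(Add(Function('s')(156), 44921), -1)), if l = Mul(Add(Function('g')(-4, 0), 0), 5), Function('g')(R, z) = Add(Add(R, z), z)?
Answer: Rational(72922, 44927) ≈ 1.6231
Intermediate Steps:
Function('g')(R, z) = Add(R, Mul(2, z))
l = -20 (l = Mul(Add(Add(-4, Mul(2, 0)), 0), 5) = Mul(Add(Add(-4, 0), 0), 5) = Mul(Add(-4, 0), 5) = Mul(-4, 5) = -20)
Function('u')(j) = 6 (Function('u')(j) = Add(3, Add(5, -2)) = Add(3, 3) = 6)
Function('s')(H) = 6
Mul(Add(27272, 45650), Pow(Add(Function('s')(156), 44921), -1)) = Mul(Add(27272, 45650), Pow(Add(6, 44921), -1)) = Mul(72922, Pow(44927, -1)) = Mul(72922, Rational(1, 44927)) = Rational(72922, 44927)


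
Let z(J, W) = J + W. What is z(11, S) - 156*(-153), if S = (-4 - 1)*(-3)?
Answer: 23894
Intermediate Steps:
S = 15 (S = -5*(-3) = 15)
z(11, S) - 156*(-153) = (11 + 15) - 156*(-153) = 26 + 23868 = 23894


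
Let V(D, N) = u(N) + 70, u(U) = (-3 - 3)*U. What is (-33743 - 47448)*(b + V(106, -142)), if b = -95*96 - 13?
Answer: 666659301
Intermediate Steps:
u(U) = -6*U
V(D, N) = 70 - 6*N (V(D, N) = -6*N + 70 = 70 - 6*N)
b = -9133 (b = -9120 - 13 = -9133)
(-33743 - 47448)*(b + V(106, -142)) = (-33743 - 47448)*(-9133 + (70 - 6*(-142))) = -81191*(-9133 + (70 + 852)) = -81191*(-9133 + 922) = -81191*(-8211) = 666659301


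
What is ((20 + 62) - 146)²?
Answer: 4096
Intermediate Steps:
((20 + 62) - 146)² = (82 - 146)² = (-64)² = 4096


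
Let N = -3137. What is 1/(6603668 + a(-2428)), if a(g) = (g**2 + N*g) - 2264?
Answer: 1/20113224 ≈ 4.9719e-8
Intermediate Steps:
a(g) = -2264 + g**2 - 3137*g (a(g) = (g**2 - 3137*g) - 2264 = -2264 + g**2 - 3137*g)
1/(6603668 + a(-2428)) = 1/(6603668 + (-2264 + (-2428)**2 - 3137*(-2428))) = 1/(6603668 + (-2264 + 5895184 + 7616636)) = 1/(6603668 + 13509556) = 1/20113224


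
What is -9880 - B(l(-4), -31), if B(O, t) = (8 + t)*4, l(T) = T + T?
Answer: -9788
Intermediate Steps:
l(T) = 2*T
B(O, t) = 32 + 4*t
-9880 - B(l(-4), -31) = -9880 - (32 + 4*(-31)) = -9880 - (32 - 124) = -9880 - 1*(-92) = -9880 + 92 = -9788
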